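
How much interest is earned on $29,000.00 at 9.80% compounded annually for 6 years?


Compound interest earned = final amount − principal.
A = P(1 + r/n)^(nt) = $29,000.00 × (1 + 0.098/1)^(1 × 6) = $50,817.35
Interest = A − P = $50,817.35 − $29,000.00 = $21,817.35

Interest = A - P = $21,817.35


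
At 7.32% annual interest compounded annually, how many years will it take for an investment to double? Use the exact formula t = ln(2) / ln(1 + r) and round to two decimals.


Doubling condition: (1 + r)^t = 2
Take ln of both sides: t × ln(1 + r) = ln(2)
t = ln(2) / ln(1 + r)
t = 0.693147 / 0.070645
t = 9.81

t = ln(2) / ln(1 + r) = 9.81 years


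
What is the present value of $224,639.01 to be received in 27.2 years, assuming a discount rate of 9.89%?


Present value formula: PV = FV / (1 + r)^t
PV = $224,639.01 / (1 + 0.0989)^27.2
PV = $224,639.01 / 13.003562
PV = $17,275.19

PV = FV / (1 + r)^t = $17,275.19


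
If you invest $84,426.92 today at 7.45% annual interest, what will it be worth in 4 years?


Future value formula: FV = PV × (1 + r)^t
FV = $84,426.92 × (1 + 0.0745)^4
FV = $84,426.92 × 1.3329863
FV = $112,539.93

FV = PV × (1 + r)^t = $112,539.93


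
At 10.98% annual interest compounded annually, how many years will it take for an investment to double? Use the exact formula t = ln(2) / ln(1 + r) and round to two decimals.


Doubling condition: (1 + r)^t = 2
Take ln of both sides: t × ln(1 + r) = ln(2)
t = ln(2) / ln(1 + r)
t = 0.693147 / 0.104180
t = 6.65

t = ln(2) / ln(1 + r) = 6.65 years


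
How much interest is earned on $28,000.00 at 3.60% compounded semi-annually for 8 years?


Compound interest earned = final amount − principal.
A = P(1 + r/n)^(nt) = $28,000.00 × (1 + 0.036/2)^(2 × 8) = $37,249.67
Interest = A − P = $37,249.67 − $28,000.00 = $9,249.67

Interest = A - P = $9,249.67


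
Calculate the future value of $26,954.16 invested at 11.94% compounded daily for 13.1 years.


Compound interest formula: A = P(1 + r/n)^(nt)
A = $26,954.16 × (1 + 0.1194/365)^(365 × 13.1)
Growth factor: (1 + 0.1194/365)^4781.5 = 4.7773415
A = $26,954.16 × 4.7773415
A = $128,769.23

A = P(1 + r/n)^(nt) = $128,769.23


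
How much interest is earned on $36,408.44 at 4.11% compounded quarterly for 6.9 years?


Compound interest earned = final amount − principal.
A = P(1 + r/n)^(nt) = $36,408.44 × (1 + 0.0411/4)^(4 × 6.9) = $48,276.44
Interest = A − P = $48,276.44 − $36,408.44 = $11,868.00

Interest = A - P = $11,868.00


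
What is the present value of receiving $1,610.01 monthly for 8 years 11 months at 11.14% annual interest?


Present value of an ordinary annuity: PV = PMT × (1 − (1 + r)^(−n)) / r
Monthly rate r = 0.1114/12 ≈ 0.00928333, n = 107
PV = $1,610.01 × (1 − (1 + 0.1114/12)^(−107)) / (0.1114/12)
PV = $1,610.01 × 67.643023
PV = $108,905.94

PV = PMT × (1-(1+r)^(-n))/r = $108,905.94


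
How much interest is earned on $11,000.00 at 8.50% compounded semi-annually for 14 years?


Compound interest earned = final amount − principal.
A = P(1 + r/n)^(nt) = $11,000.00 × (1 + 0.085/2)^(2 × 14) = $35,279.50
Interest = A − P = $35,279.50 − $11,000.00 = $24,279.50

Interest = A - P = $24,279.50


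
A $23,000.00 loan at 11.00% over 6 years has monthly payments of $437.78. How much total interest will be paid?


Total paid over the life of the loan = PMT × n.
Total paid = $437.78 × 72 = $31,520.16
Total interest = total paid − principal = $31,520.16 − $23,000.00 = $8,520.16

Total interest = (PMT × n) - PV = $8,520.16


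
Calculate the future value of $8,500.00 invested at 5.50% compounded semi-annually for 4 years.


Compound interest formula: A = P(1 + r/n)^(nt)
A = $8,500.00 × (1 + 0.055/2)^(2 × 4)
Growth factor: (1 + 0.055/2)^8 = 1.24238055
A = $8,500.00 × 1.24238055
A = $10,560.23

A = P(1 + r/n)^(nt) = $10,560.23


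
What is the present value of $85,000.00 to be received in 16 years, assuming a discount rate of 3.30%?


Present value formula: PV = FV / (1 + r)^t
PV = $85,000.00 / (1 + 0.033)^16
PV = $85,000.00 / 1.681145
PV = $50,560.78

PV = FV / (1 + r)^t = $50,560.78


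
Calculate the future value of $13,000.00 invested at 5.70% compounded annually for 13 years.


Compound interest formula: A = P(1 + r/n)^(nt)
A = $13,000.00 × (1 + 0.057/1)^(1 × 13)
Growth factor: (1 + 0.057/1)^13 = 2.0557715
A = $13,000.00 × 2.0557715
A = $26,725.03

A = P(1 + r/n)^(nt) = $26,725.03


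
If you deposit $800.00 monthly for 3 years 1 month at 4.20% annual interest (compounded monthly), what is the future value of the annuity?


Future value of an ordinary annuity: FV = PMT × ((1 + r)^n − 1) / r
Monthly rate r = 0.042/12 = 0.0035, n = 37
FV = $800.00 × ((1 + 0.042/12)^37 − 1) / (0.042/12)
FV = $800.00 × 39.429081
FV = $31,543.26

FV = PMT × ((1+r)^n - 1)/r = $31,543.26


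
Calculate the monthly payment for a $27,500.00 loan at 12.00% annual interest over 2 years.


Loan payment formula: PMT = PV × r / (1 − (1 + r)^(−n))
Monthly rate r = 0.12/12 = 0.01, n = 24 months
Denominator: 1 − (1 + 0.12/12)^(−24) = 0.212434
PMT = $27,500.00 × (0.12/12) / 0.212434
PMT = $1,294.52 per month

PMT = PV × r / (1-(1+r)^(-n)) = $1,294.52/month


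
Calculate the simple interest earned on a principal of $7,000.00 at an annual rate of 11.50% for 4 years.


Simple interest formula: I = P × r × t
I = $7,000.00 × 0.115 × 4
I = $3,220.00

I = P × r × t = $3,220.00


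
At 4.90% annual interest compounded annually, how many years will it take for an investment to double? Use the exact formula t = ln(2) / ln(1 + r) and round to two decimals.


Doubling condition: (1 + r)^t = 2
Take ln of both sides: t × ln(1 + r) = ln(2)
t = ln(2) / ln(1 + r)
t = 0.693147 / 0.047837
t = 14.49

t = ln(2) / ln(1 + r) = 14.49 years


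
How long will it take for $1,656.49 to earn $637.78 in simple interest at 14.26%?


Rearrange the simple interest formula for t:
I = P × r × t  ⇒  t = I / (P × r)
t = $637.78 / ($1,656.49 × 0.1426)
t = 2.7

t = I/(P×r) = 2.7 years


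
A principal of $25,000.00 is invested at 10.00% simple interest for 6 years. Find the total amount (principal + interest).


Total amount formula: A = P(1 + rt) = P + P·r·t
Interest: I = P × r × t = $25,000.00 × 0.1 × 6 = $15,000.00
A = P + I = $25,000.00 + $15,000.00 = $40,000.00

A = P + I = P(1 + rt) = $40,000.00


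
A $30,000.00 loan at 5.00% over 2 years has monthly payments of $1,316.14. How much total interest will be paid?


Total paid over the life of the loan = PMT × n.
Total paid = $1,316.14 × 24 = $31,587.36
Total interest = total paid − principal = $31,587.36 − $30,000.00 = $1,587.36

Total interest = (PMT × n) - PV = $1,587.36


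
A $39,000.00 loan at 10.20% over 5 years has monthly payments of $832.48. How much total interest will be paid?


Total paid over the life of the loan = PMT × n.
Total paid = $832.48 × 60 = $49,948.80
Total interest = total paid − principal = $49,948.80 − $39,000.00 = $10,948.80

Total interest = (PMT × n) - PV = $10,948.80


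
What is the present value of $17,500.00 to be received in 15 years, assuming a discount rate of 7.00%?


Present value formula: PV = FV / (1 + r)^t
PV = $17,500.00 / (1 + 0.07)^15
PV = $17,500.00 / 2.7590315
PV = $6,342.81

PV = FV / (1 + r)^t = $6,342.81


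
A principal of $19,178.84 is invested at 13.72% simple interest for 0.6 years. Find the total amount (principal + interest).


Total amount formula: A = P(1 + rt) = P + P·r·t
Interest: I = P × r × t = $19,178.84 × 0.1372 × 0.6 = $1,578.80
A = P + I = $19,178.84 + $1,578.80 = $20,757.64

A = P + I = P(1 + rt) = $20,757.64


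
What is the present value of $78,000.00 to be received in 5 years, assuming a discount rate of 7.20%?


Present value formula: PV = FV / (1 + r)^t
PV = $78,000.00 / (1 + 0.072)^5
PV = $78,000.00 / 1.4157088
PV = $55,096.08

PV = FV / (1 + r)^t = $55,096.08


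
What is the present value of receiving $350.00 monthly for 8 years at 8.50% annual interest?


Present value of an ordinary annuity: PV = PMT × (1 − (1 + r)^(−n)) / r
Monthly rate r = 0.085/12 ≈ 0.00708333, n = 96
PV = $350.00 × (1 − (1 + 0.085/12)^(−96)) / (0.085/12)
PV = $350.00 × 69.482425
PV = $24,318.85

PV = PMT × (1-(1+r)^(-n))/r = $24,318.85


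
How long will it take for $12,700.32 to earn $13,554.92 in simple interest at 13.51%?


Rearrange the simple interest formula for t:
I = P × r × t  ⇒  t = I / (P × r)
t = $13,554.92 / ($12,700.32 × 0.1351)
t = 7.9

t = I/(P×r) = 7.9 years


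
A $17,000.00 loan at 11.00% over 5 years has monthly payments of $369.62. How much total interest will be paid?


Total paid over the life of the loan = PMT × n.
Total paid = $369.62 × 60 = $22,177.20
Total interest = total paid − principal = $22,177.20 − $17,000.00 = $5,177.20

Total interest = (PMT × n) - PV = $5,177.20


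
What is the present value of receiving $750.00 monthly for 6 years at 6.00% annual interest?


Present value of an ordinary annuity: PV = PMT × (1 − (1 + r)^(−n)) / r
Monthly rate r = 0.06/12 = 0.005, n = 72
PV = $750.00 × (1 − (1 + 0.06/12)^(−72)) / (0.06/12)
PV = $750.00 × 60.339514
PV = $45,254.64

PV = PMT × (1-(1+r)^(-n))/r = $45,254.64


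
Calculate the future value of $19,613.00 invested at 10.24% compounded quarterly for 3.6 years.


Compound interest formula: A = P(1 + r/n)^(nt)
A = $19,613.00 × (1 + 0.1024/4)^(4 × 3.6)
Growth factor: (1 + 0.1024/4)^14.4 = 1.4390748
A = $19,613.00 × 1.4390748
A = $28,224.57

A = P(1 + r/n)^(nt) = $28,224.57


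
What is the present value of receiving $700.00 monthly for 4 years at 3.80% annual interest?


Present value of an ordinary annuity: PV = PMT × (1 − (1 + r)^(−n)) / r
Monthly rate r = 0.038/12 ≈ 0.00316667, n = 48
PV = $700.00 × (1 − (1 + 0.038/12)^(−48)) / (0.038/12)
PV = $700.00 × 44.464863
PV = $31,125.40

PV = PMT × (1-(1+r)^(-n))/r = $31,125.40


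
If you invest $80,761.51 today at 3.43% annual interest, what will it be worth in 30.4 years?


Future value formula: FV = PV × (1 + r)^t
FV = $80,761.51 × (1 + 0.0343)^30.4
FV = $80,761.51 × 2.7877534
FV = $225,143.17

FV = PV × (1 + r)^t = $225,143.17


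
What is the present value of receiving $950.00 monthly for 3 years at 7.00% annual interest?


Present value of an ordinary annuity: PV = PMT × (1 − (1 + r)^(−n)) / r
Monthly rate r = 0.07/12 ≈ 0.00583333, n = 36
PV = $950.00 × (1 − (1 + 0.07/12)^(−36)) / (0.07/12)
PV = $950.00 × 32.386464
PV = $30,767.14

PV = PMT × (1-(1+r)^(-n))/r = $30,767.14


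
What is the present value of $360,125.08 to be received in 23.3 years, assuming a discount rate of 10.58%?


Present value formula: PV = FV / (1 + r)^t
PV = $360,125.08 / (1 + 0.1058)^23.3
PV = $360,125.08 / 10.415124
PV = $34,577.13

PV = FV / (1 + r)^t = $34,577.13


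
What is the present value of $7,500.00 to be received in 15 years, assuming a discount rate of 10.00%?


Present value formula: PV = FV / (1 + r)^t
PV = $7,500.00 / (1 + 0.1)^15
PV = $7,500.00 / 4.177248
PV = $1,795.44

PV = FV / (1 + r)^t = $1,795.44


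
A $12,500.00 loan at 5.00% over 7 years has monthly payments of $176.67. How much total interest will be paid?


Total paid over the life of the loan = PMT × n.
Total paid = $176.67 × 84 = $14,840.28
Total interest = total paid − principal = $14,840.28 − $12,500.00 = $2,340.28

Total interest = (PMT × n) - PV = $2,340.28


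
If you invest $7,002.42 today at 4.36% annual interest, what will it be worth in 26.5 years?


Future value formula: FV = PV × (1 + r)^t
FV = $7,002.42 × (1 + 0.0436)^26.5
FV = $7,002.42 × 3.098510
FV = $21,697.07

FV = PV × (1 + r)^t = $21,697.07


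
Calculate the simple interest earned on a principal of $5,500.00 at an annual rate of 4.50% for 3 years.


Simple interest formula: I = P × r × t
I = $5,500.00 × 0.045 × 3
I = $742.50

I = P × r × t = $742.50


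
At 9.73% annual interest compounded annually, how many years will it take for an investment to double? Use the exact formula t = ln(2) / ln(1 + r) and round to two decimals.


Doubling condition: (1 + r)^t = 2
Take ln of both sides: t × ln(1 + r) = ln(2)
t = ln(2) / ln(1 + r)
t = 0.693147 / 0.0928526
t = 7.47

t = ln(2) / ln(1 + r) = 7.47 years


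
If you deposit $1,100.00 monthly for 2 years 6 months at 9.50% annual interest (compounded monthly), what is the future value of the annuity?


Future value of an ordinary annuity: FV = PMT × ((1 + r)^n − 1) / r
Monthly rate r = 0.095/12 ≈ 0.00791667, n = 30
FV = $1,100.00 × ((1 + 0.095/12)^30 − 1) / (0.095/12)
FV = $1,100.00 × 33.712381
FV = $37,083.62

FV = PMT × ((1+r)^n - 1)/r = $37,083.62


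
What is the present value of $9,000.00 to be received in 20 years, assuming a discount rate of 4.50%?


Present value formula: PV = FV / (1 + r)^t
PV = $9,000.00 / (1 + 0.045)^20
PV = $9,000.00 / 2.411714
PV = $3,731.79

PV = FV / (1 + r)^t = $3,731.79


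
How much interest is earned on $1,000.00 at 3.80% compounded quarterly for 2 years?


Compound interest earned = final amount − principal.
A = P(1 + r/n)^(nt) = $1,000.00 × (1 + 0.038/4)^(4 × 2) = $1,078.58
Interest = A − P = $1,078.58 − $1,000.00 = $78.58

Interest = A - P = $78.58


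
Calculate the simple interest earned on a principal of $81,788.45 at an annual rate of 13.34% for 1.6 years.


Simple interest formula: I = P × r × t
I = $81,788.45 × 0.1334 × 1.6
I = $17,456.93

I = P × r × t = $17,456.93


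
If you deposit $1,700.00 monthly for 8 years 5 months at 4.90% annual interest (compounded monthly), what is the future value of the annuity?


Future value of an ordinary annuity: FV = PMT × ((1 + r)^n − 1) / r
Monthly rate r = 0.049/12 ≈ 0.00408333, n = 101
FV = $1,700.00 × ((1 + 0.049/12)^101 − 1) / (0.049/12)
FV = $1,700.00 × 124.701015
FV = $211,991.73

FV = PMT × ((1+r)^n - 1)/r = $211,991.73


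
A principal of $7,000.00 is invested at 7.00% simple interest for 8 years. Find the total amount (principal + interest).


Total amount formula: A = P(1 + rt) = P + P·r·t
Interest: I = P × r × t = $7,000.00 × 0.07 × 8 = $3,920.00
A = P + I = $7,000.00 + $3,920.00 = $10,920.00

A = P + I = P(1 + rt) = $10,920.00


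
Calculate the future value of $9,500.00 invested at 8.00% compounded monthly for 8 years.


Compound interest formula: A = P(1 + r/n)^(nt)
A = $9,500.00 × (1 + 0.08/12)^(12 × 8)
Growth factor: (1 + 0.08/12)^96 = 1.892457
A = $9,500.00 × 1.892457
A = $17,978.34

A = P(1 + r/n)^(nt) = $17,978.34


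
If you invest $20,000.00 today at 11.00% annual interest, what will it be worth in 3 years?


Future value formula: FV = PV × (1 + r)^t
FV = $20,000.00 × (1 + 0.11)^3
FV = $20,000.00 × 1.367631
FV = $27,352.62

FV = PV × (1 + r)^t = $27,352.62


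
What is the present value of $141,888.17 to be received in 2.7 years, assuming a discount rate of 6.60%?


Present value formula: PV = FV / (1 + r)^t
PV = $141,888.17 / (1 + 0.066)^2.7
PV = $141,888.17 / 1.1883502
PV = $119,399.29

PV = FV / (1 + r)^t = $119,399.29


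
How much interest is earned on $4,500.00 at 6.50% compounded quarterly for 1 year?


Compound interest earned = final amount − principal.
A = P(1 + r/n)^(nt) = $4,500.00 × (1 + 0.065/4)^(4 × 1) = $4,799.71
Interest = A − P = $4,799.71 − $4,500.00 = $299.71

Interest = A - P = $299.71


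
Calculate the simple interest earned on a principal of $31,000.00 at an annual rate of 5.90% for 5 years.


Simple interest formula: I = P × r × t
I = $31,000.00 × 0.059 × 5
I = $9,145.00

I = P × r × t = $9,145.00


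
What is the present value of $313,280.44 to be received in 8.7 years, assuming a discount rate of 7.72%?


Present value formula: PV = FV / (1 + r)^t
PV = $313,280.44 / (1 + 0.0772)^8.7
PV = $313,280.44 / 1.9097574
PV = $164,042.01

PV = FV / (1 + r)^t = $164,042.01


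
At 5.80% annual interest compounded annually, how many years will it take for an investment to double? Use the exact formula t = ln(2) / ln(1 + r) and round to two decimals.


Doubling condition: (1 + r)^t = 2
Take ln of both sides: t × ln(1 + r) = ln(2)
t = ln(2) / ln(1 + r)
t = 0.693147 / 0.056380
t = 12.29

t = ln(2) / ln(1 + r) = 12.29 years


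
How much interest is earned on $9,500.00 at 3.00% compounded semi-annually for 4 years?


Compound interest earned = final amount − principal.
A = P(1 + r/n)^(nt) = $9,500.00 × (1 + 0.03/2)^(2 × 4) = $10,701.68
Interest = A − P = $10,701.68 − $9,500.00 = $1,201.68

Interest = A - P = $1,201.68


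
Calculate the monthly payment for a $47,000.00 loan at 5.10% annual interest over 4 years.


Loan payment formula: PMT = PV × r / (1 − (1 + r)^(−n))
Monthly rate r = 0.051/12 = 0.00425, n = 48 months
Denominator: 1 − (1 + 0.051/12)^(−48) = 0.184185
PMT = $47,000.00 × (0.051/12) / 0.184185
PMT = $1,084.51 per month

PMT = PV × r / (1-(1+r)^(-n)) = $1,084.51/month


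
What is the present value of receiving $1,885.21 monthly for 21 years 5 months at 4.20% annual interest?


Present value of an ordinary annuity: PV = PMT × (1 − (1 + r)^(−n)) / r
Monthly rate r = 0.042/12 = 0.0035, n = 257
PV = $1,885.21 × (1 − (1 + 0.042/12)^(−257)) / (0.042/12)
PV = $1,885.21 × 169.310766
PV = $319,186.35

PV = PMT × (1-(1+r)^(-n))/r = $319,186.35


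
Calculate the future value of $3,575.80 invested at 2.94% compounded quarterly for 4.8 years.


Compound interest formula: A = P(1 + r/n)^(nt)
A = $3,575.80 × (1 + 0.0294/4)^(4 × 4.8)
Growth factor: (1 + 0.0294/4)^19.2 = 1.150969
A = $3,575.80 × 1.150969
A = $4,115.63

A = P(1 + r/n)^(nt) = $4,115.63


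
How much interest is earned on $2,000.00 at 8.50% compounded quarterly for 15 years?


Compound interest earned = final amount − principal.
A = P(1 + r/n)^(nt) = $2,000.00 × (1 + 0.085/4)^(4 × 15) = $7,062.43
Interest = A − P = $7,062.43 − $2,000.00 = $5,062.43

Interest = A - P = $5,062.43


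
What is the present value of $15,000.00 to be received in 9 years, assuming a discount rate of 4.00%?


Present value formula: PV = FV / (1 + r)^t
PV = $15,000.00 / (1 + 0.04)^9
PV = $15,000.00 / 1.423312
PV = $10,538.80

PV = FV / (1 + r)^t = $10,538.80


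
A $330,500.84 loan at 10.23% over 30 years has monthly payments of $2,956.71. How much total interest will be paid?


Total paid over the life of the loan = PMT × n.
Total paid = $2,956.71 × 360 = $1,064,415.60
Total interest = total paid − principal = $1,064,415.60 − $330,500.84 = $733,914.76

Total interest = (PMT × n) - PV = $733,914.76


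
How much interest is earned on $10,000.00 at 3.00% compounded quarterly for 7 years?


Compound interest earned = final amount − principal.
A = P(1 + r/n)^(nt) = $10,000.00 × (1 + 0.03/4)^(4 × 7) = $12,327.12
Interest = A − P = $12,327.12 − $10,000.00 = $2,327.12

Interest = A - P = $2,327.12


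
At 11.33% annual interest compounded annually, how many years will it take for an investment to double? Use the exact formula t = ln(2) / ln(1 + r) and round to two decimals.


Doubling condition: (1 + r)^t = 2
Take ln of both sides: t × ln(1 + r) = ln(2)
t = ln(2) / ln(1 + r)
t = 0.693147 / 0.107329
t = 6.46

t = ln(2) / ln(1 + r) = 6.46 years


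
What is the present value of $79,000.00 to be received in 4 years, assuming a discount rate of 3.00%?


Present value formula: PV = FV / (1 + r)^t
PV = $79,000.00 / (1 + 0.03)^4
PV = $79,000.00 / 1.1255088
PV = $70,190.48

PV = FV / (1 + r)^t = $70,190.48


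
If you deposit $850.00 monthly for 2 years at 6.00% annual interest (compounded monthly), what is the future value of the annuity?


Future value of an ordinary annuity: FV = PMT × ((1 + r)^n − 1) / r
Monthly rate r = 0.06/12 = 0.005, n = 24
FV = $850.00 × ((1 + 0.06/12)^24 − 1) / (0.06/12)
FV = $850.00 × 25.431955
FV = $21,617.16

FV = PMT × ((1+r)^n - 1)/r = $21,617.16


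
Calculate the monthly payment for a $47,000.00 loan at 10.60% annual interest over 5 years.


Loan payment formula: PMT = PV × r / (1 − (1 + r)^(−n))
Monthly rate r = 0.106/12 ≈ 0.00883333, n = 60 months
Denominator: 1 − (1 + 0.106/12)^(−60) = 0.410024
PMT = $47,000.00 × (0.106/12) / 0.410024
PMT = $1,012.54 per month

PMT = PV × r / (1-(1+r)^(-n)) = $1,012.54/month


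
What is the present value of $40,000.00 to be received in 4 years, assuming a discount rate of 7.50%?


Present value formula: PV = FV / (1 + r)^t
PV = $40,000.00 / (1 + 0.075)^4
PV = $40,000.00 / 1.335469
PV = $29,952.02

PV = FV / (1 + r)^t = $29,952.02


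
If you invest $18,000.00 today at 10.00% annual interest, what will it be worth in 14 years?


Future value formula: FV = PV × (1 + r)^t
FV = $18,000.00 × (1 + 0.1)^14
FV = $18,000.00 × 3.7974983
FV = $68,354.97

FV = PV × (1 + r)^t = $68,354.97


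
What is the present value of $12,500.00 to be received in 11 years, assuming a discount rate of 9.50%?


Present value formula: PV = FV / (1 + r)^t
PV = $12,500.00 / (1 + 0.095)^11
PV = $12,500.00 / 2.713659
PV = $4,606.33

PV = FV / (1 + r)^t = $4,606.33


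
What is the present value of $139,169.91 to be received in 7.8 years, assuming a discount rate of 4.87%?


Present value formula: PV = FV / (1 + r)^t
PV = $139,169.91 / (1 + 0.0487)^7.8
PV = $139,169.91 / 1.4490384
PV = $96,042.94

PV = FV / (1 + r)^t = $96,042.94


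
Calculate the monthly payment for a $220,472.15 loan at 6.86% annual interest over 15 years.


Loan payment formula: PMT = PV × r / (1 − (1 + r)^(−n))
Monthly rate r = 0.0686/12 ≈ 0.00571667, n = 180 months
Denominator: 1 − (1 + 0.0686/12)^(−180) = 0.641587
PMT = $220,472.15 × (0.0686/12) / 0.641587
PMT = $1,964.45 per month

PMT = PV × r / (1-(1+r)^(-n)) = $1,964.45/month


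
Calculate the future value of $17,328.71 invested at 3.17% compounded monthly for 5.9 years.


Compound interest formula: A = P(1 + r/n)^(nt)
A = $17,328.71 × (1 + 0.0317/12)^(12 × 5.9)
Growth factor: (1 + 0.0317/12)^70.8 = 1.205366
A = $17,328.71 × 1.205366
A = $20,887.44

A = P(1 + r/n)^(nt) = $20,887.44


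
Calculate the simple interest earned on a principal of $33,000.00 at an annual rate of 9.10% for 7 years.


Simple interest formula: I = P × r × t
I = $33,000.00 × 0.091 × 7
I = $21,021.00

I = P × r × t = $21,021.00


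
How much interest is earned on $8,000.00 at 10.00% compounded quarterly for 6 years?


Compound interest earned = final amount − principal.
A = P(1 + r/n)^(nt) = $8,000.00 × (1 + 0.1/4)^(4 × 6) = $14,469.81
Interest = A − P = $14,469.81 − $8,000.00 = $6,469.81

Interest = A - P = $6,469.81


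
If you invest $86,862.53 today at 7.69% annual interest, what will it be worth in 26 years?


Future value formula: FV = PV × (1 + r)^t
FV = $86,862.53 × (1 + 0.0769)^26
FV = $86,862.53 × 6.86372383
FV = $596,200.42

FV = PV × (1 + r)^t = $596,200.42


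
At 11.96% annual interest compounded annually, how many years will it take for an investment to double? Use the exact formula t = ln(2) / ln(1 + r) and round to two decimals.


Doubling condition: (1 + r)^t = 2
Take ln of both sides: t × ln(1 + r) = ln(2)
t = ln(2) / ln(1 + r)
t = 0.693147 / 0.112971
t = 6.14

t = ln(2) / ln(1 + r) = 6.14 years


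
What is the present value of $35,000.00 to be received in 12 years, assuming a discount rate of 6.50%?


Present value formula: PV = FV / (1 + r)^t
PV = $35,000.00 / (1 + 0.065)^12
PV = $35,000.00 / 2.129096
PV = $16,438.90

PV = FV / (1 + r)^t = $16,438.90


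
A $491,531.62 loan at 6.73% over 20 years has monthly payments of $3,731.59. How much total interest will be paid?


Total paid over the life of the loan = PMT × n.
Total paid = $3,731.59 × 240 = $895,581.60
Total interest = total paid − principal = $895,581.60 − $491,531.62 = $404,049.98

Total interest = (PMT × n) - PV = $404,049.98


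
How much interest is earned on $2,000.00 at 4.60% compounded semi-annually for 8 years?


Compound interest earned = final amount − principal.
A = P(1 + r/n)^(nt) = $2,000.00 × (1 + 0.046/2)^(2 × 8) = $2,877.66
Interest = A − P = $2,877.66 − $2,000.00 = $877.66

Interest = A - P = $877.66


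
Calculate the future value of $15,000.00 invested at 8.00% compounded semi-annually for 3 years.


Compound interest formula: A = P(1 + r/n)^(nt)
A = $15,000.00 × (1 + 0.08/2)^(2 × 3)
Growth factor: (1 + 0.08/2)^6 = 1.26531902
A = $15,000.00 × 1.26531902
A = $18,979.79

A = P(1 + r/n)^(nt) = $18,979.79


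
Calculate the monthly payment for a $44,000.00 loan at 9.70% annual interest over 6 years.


Loan payment formula: PMT = PV × r / (1 − (1 + r)^(−n))
Monthly rate r = 0.097/12 ≈ 0.00808333, n = 72 months
Denominator: 1 − (1 + 0.097/12)^(−72) = 0.439911
PMT = $44,000.00 × (0.097/12) / 0.439911
PMT = $808.50 per month

PMT = PV × r / (1-(1+r)^(-n)) = $808.50/month


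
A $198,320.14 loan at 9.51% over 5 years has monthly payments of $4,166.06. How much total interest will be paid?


Total paid over the life of the loan = PMT × n.
Total paid = $4,166.06 × 60 = $249,963.60
Total interest = total paid − principal = $249,963.60 − $198,320.14 = $51,643.46

Total interest = (PMT × n) - PV = $51,643.46


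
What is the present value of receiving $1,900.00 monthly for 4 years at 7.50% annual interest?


Present value of an ordinary annuity: PV = PMT × (1 − (1 + r)^(−n)) / r
Monthly rate r = 0.075/12 = 0.00625, n = 48
PV = $1,900.00 × (1 − (1 + 0.075/12)^(−48)) / (0.075/12)
PV = $1,900.00 × 41.3583711
PV = $78,580.91

PV = PMT × (1-(1+r)^(-n))/r = $78,580.91


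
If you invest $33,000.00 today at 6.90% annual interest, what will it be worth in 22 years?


Future value formula: FV = PV × (1 + r)^t
FV = $33,000.00 × (1 + 0.069)^22
FV = $33,000.00 × 4.3401977
FV = $143,226.52

FV = PV × (1 + r)^t = $143,226.52


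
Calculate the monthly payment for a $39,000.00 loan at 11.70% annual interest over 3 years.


Loan payment formula: PMT = PV × r / (1 − (1 + r)^(−n))
Monthly rate r = 0.117/12 = 0.00975, n = 36 months
Denominator: 1 − (1 + 0.117/12)^(−36) = 0.294818
PMT = $39,000.00 × (0.117/12) / 0.294818
PMT = $1,289.78 per month

PMT = PV × r / (1-(1+r)^(-n)) = $1,289.78/month


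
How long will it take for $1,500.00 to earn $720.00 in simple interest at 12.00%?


Rearrange the simple interest formula for t:
I = P × r × t  ⇒  t = I / (P × r)
t = $720.00 / ($1,500.00 × 0.12)
t = 4

t = I/(P×r) = 4 years


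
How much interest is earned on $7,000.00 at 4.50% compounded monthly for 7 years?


Compound interest earned = final amount − principal.
A = P(1 + r/n)^(nt) = $7,000.00 × (1 + 0.045/12)^(12 × 7) = $9,586.17
Interest = A − P = $9,586.17 − $7,000.00 = $2,586.17

Interest = A - P = $2,586.17


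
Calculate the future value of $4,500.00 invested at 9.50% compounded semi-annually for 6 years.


Compound interest formula: A = P(1 + r/n)^(nt)
A = $4,500.00 × (1 + 0.095/2)^(2 × 6)
Growth factor: (1 + 0.095/2)^12 = 1.745213
A = $4,500.00 × 1.745213
A = $7,853.46

A = P(1 + r/n)^(nt) = $7,853.46


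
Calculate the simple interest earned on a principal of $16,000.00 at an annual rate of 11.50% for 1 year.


Simple interest formula: I = P × r × t
I = $16,000.00 × 0.115 × 1
I = $1,840.00

I = P × r × t = $1,840.00


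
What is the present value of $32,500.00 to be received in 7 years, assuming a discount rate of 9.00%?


Present value formula: PV = FV / (1 + r)^t
PV = $32,500.00 / (1 + 0.09)^7
PV = $32,500.00 / 1.828039
PV = $17,778.61

PV = FV / (1 + r)^t = $17,778.61


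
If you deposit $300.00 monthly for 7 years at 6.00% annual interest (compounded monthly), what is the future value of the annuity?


Future value of an ordinary annuity: FV = PMT × ((1 + r)^n − 1) / r
Monthly rate r = 0.06/12 = 0.005, n = 84
FV = $300.00 × ((1 + 0.06/12)^84 − 1) / (0.06/12)
FV = $300.00 × 104.073927
FV = $31,222.18

FV = PMT × ((1+r)^n - 1)/r = $31,222.18


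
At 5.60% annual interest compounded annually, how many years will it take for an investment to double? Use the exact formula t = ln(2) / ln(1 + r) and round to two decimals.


Doubling condition: (1 + r)^t = 2
Take ln of both sides: t × ln(1 + r) = ln(2)
t = ln(2) / ln(1 + r)
t = 0.693147 / 0.054488
t = 12.72

t = ln(2) / ln(1 + r) = 12.72 years


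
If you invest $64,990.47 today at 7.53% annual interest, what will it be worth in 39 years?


Future value formula: FV = PV × (1 + r)^t
FV = $64,990.47 × (1 + 0.0753)^39
FV = $64,990.47 × 16.9689975
FV = $1,102,823.12

FV = PV × (1 + r)^t = $1,102,823.12


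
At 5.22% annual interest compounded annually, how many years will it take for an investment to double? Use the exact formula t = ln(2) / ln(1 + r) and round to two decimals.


Doubling condition: (1 + r)^t = 2
Take ln of both sides: t × ln(1 + r) = ln(2)
t = ln(2) / ln(1 + r)
t = 0.693147 / 0.050883
t = 13.62

t = ln(2) / ln(1 + r) = 13.62 years


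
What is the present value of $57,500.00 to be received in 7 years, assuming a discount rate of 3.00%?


Present value formula: PV = FV / (1 + r)^t
PV = $57,500.00 / (1 + 0.03)^7
PV = $57,500.00 / 1.229874
PV = $46,752.76

PV = FV / (1 + r)^t = $46,752.76


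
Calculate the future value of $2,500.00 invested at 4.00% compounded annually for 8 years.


Compound interest formula: A = P(1 + r/n)^(nt)
A = $2,500.00 × (1 + 0.04/1)^(1 × 8)
Growth factor: (1 + 0.04/1)^8 = 1.368569
A = $2,500.00 × 1.368569
A = $3,421.42

A = P(1 + r/n)^(nt) = $3,421.42


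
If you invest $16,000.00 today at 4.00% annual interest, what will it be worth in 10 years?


Future value formula: FV = PV × (1 + r)^t
FV = $16,000.00 × (1 + 0.04)^10
FV = $16,000.00 × 1.4802443
FV = $23,683.91

FV = PV × (1 + r)^t = $23,683.91


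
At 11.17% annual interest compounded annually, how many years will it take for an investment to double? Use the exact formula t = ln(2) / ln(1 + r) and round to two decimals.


Doubling condition: (1 + r)^t = 2
Take ln of both sides: t × ln(1 + r) = ln(2)
t = ln(2) / ln(1 + r)
t = 0.693147 / 0.105890
t = 6.55

t = ln(2) / ln(1 + r) = 6.55 years


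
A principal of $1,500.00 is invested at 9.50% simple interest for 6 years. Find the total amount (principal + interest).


Total amount formula: A = P(1 + rt) = P + P·r·t
Interest: I = P × r × t = $1,500.00 × 0.095 × 6 = $855.00
A = P + I = $1,500.00 + $855.00 = $2,355.00

A = P + I = P(1 + rt) = $2,355.00


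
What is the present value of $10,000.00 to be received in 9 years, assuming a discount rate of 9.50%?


Present value formula: PV = FV / (1 + r)^t
PV = $10,000.00 / (1 + 0.095)^9
PV = $10,000.00 / 2.263222
PV = $4,418.48

PV = FV / (1 + r)^t = $4,418.48


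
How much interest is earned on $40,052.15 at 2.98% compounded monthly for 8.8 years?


Compound interest earned = final amount − principal.
A = P(1 + r/n)^(nt) = $40,052.15 × (1 + 0.0298/12)^(12 × 8.8) = $52,044.40
Interest = A − P = $52,044.40 − $40,052.15 = $11,992.25

Interest = A - P = $11,992.25


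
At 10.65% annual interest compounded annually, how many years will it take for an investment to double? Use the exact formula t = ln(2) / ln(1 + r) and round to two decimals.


Doubling condition: (1 + r)^t = 2
Take ln of both sides: t × ln(1 + r) = ln(2)
t = ln(2) / ln(1 + r)
t = 0.693147 / 0.101202
t = 6.85

t = ln(2) / ln(1 + r) = 6.85 years


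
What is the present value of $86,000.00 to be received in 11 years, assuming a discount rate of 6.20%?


Present value formula: PV = FV / (1 + r)^t
PV = $86,000.00 / (1 + 0.062)^11
PV = $86,000.00 / 1.938071
PV = $44,374.02

PV = FV / (1 + r)^t = $44,374.02


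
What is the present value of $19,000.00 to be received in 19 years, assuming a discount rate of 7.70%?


Present value formula: PV = FV / (1 + r)^t
PV = $19,000.00 / (1 + 0.077)^19
PV = $19,000.00 / 4.093534
PV = $4,641.47

PV = FV / (1 + r)^t = $4,641.47


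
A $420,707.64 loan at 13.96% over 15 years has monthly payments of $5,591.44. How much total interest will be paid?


Total paid over the life of the loan = PMT × n.
Total paid = $5,591.44 × 180 = $1,006,459.20
Total interest = total paid − principal = $1,006,459.20 − $420,707.64 = $585,751.56

Total interest = (PMT × n) - PV = $585,751.56


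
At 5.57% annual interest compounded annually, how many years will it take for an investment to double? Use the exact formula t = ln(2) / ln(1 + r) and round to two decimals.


Doubling condition: (1 + r)^t = 2
Take ln of both sides: t × ln(1 + r) = ln(2)
t = ln(2) / ln(1 + r)
t = 0.693147 / 0.054204
t = 12.79

t = ln(2) / ln(1 + r) = 12.79 years


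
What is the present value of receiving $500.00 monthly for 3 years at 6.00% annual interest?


Present value of an ordinary annuity: PV = PMT × (1 − (1 + r)^(−n)) / r
Monthly rate r = 0.06/12 = 0.005, n = 36
PV = $500.00 × (1 − (1 + 0.06/12)^(−36)) / (0.06/12)
PV = $500.00 × 32.871016
PV = $16,435.51

PV = PMT × (1-(1+r)^(-n))/r = $16,435.51


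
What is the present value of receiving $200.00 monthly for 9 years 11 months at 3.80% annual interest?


Present value of an ordinary annuity: PV = PMT × (1 − (1 + r)^(−n)) / r
Monthly rate r = 0.038/12 ≈ 0.00316667, n = 119
PV = $200.00 × (1 − (1 + 0.038/12)^(−119)) / (0.038/12)
PV = $200.00 × 99.019268
PV = $19,803.85

PV = PMT × (1-(1+r)^(-n))/r = $19,803.85


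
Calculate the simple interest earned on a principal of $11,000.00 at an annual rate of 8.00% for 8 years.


Simple interest formula: I = P × r × t
I = $11,000.00 × 0.08 × 8
I = $7,040.00

I = P × r × t = $7,040.00


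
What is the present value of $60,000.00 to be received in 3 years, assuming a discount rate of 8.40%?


Present value formula: PV = FV / (1 + r)^t
PV = $60,000.00 / (1 + 0.084)^3
PV = $60,000.00 / 1.2737607
PV = $47,104.61

PV = FV / (1 + r)^t = $47,104.61


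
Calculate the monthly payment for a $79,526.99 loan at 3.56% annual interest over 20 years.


Loan payment formula: PMT = PV × r / (1 − (1 + r)^(−n))
Monthly rate r = 0.0356/12 ≈ 0.00296667, n = 240 months
Denominator: 1 − (1 + 0.0356/12)^(−240) = 0.508821
PMT = $79,526.99 × (0.0356/12) / 0.508821
PMT = $463.68 per month

PMT = PV × r / (1-(1+r)^(-n)) = $463.68/month


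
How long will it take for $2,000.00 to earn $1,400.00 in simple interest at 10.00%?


Rearrange the simple interest formula for t:
I = P × r × t  ⇒  t = I / (P × r)
t = $1,400.00 / ($2,000.00 × 0.1)
t = 7

t = I/(P×r) = 7 years


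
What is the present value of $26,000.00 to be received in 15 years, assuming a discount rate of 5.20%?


Present value formula: PV = FV / (1 + r)^t
PV = $26,000.00 / (1 + 0.052)^15
PV = $26,000.00 / 2.139125
PV = $12,154.50

PV = FV / (1 + r)^t = $12,154.50


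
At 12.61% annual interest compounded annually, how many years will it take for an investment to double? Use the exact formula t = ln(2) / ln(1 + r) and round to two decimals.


Doubling condition: (1 + r)^t = 2
Take ln of both sides: t × ln(1 + r) = ln(2)
t = ln(2) / ln(1 + r)
t = 0.693147 / 0.118760
t = 5.84

t = ln(2) / ln(1 + r) = 5.84 years


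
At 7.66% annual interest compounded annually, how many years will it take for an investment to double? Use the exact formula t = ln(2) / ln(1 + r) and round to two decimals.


Doubling condition: (1 + r)^t = 2
Take ln of both sides: t × ln(1 + r) = ln(2)
t = ln(2) / ln(1 + r)
t = 0.693147 / 0.073808
t = 9.39

t = ln(2) / ln(1 + r) = 9.39 years


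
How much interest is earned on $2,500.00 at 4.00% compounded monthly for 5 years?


Compound interest earned = final amount − principal.
A = P(1 + r/n)^(nt) = $2,500.00 × (1 + 0.04/12)^(12 × 5) = $3,052.49
Interest = A − P = $3,052.49 − $2,500.00 = $552.49

Interest = A - P = $552.49


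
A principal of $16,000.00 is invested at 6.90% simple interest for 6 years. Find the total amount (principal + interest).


Total amount formula: A = P(1 + rt) = P + P·r·t
Interest: I = P × r × t = $16,000.00 × 0.069 × 6 = $6,624.00
A = P + I = $16,000.00 + $6,624.00 = $22,624.00

A = P + I = P(1 + rt) = $22,624.00


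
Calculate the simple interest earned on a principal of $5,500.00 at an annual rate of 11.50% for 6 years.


Simple interest formula: I = P × r × t
I = $5,500.00 × 0.115 × 6
I = $3,795.00

I = P × r × t = $3,795.00


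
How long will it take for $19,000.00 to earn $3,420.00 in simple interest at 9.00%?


Rearrange the simple interest formula for t:
I = P × r × t  ⇒  t = I / (P × r)
t = $3,420.00 / ($19,000.00 × 0.09)
t = 2

t = I/(P×r) = 2 years


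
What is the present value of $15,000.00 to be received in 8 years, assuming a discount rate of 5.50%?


Present value formula: PV = FV / (1 + r)^t
PV = $15,000.00 / (1 + 0.055)^8
PV = $15,000.00 / 1.534687
PV = $9,773.98

PV = FV / (1 + r)^t = $9,773.98


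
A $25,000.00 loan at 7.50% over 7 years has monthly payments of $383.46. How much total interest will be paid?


Total paid over the life of the loan = PMT × n.
Total paid = $383.46 × 84 = $32,210.64
Total interest = total paid − principal = $32,210.64 − $25,000.00 = $7,210.64

Total interest = (PMT × n) - PV = $7,210.64


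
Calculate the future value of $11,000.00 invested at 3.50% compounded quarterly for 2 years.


Compound interest formula: A = P(1 + r/n)^(nt)
A = $11,000.00 × (1 + 0.035/4)^(4 × 2)
Growth factor: (1 + 0.035/4)^8 = 1.072182
A = $11,000.00 × 1.072182
A = $11,794.00

A = P(1 + r/n)^(nt) = $11,794.00


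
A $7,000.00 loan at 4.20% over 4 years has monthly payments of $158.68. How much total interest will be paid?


Total paid over the life of the loan = PMT × n.
Total paid = $158.68 × 48 = $7,616.64
Total interest = total paid − principal = $7,616.64 − $7,000.00 = $616.64

Total interest = (PMT × n) - PV = $616.64


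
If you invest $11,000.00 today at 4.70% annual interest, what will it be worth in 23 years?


Future value formula: FV = PV × (1 + r)^t
FV = $11,000.00 × (1 + 0.047)^23
FV = $11,000.00 × 2.875899
FV = $31,634.89

FV = PV × (1 + r)^t = $31,634.89


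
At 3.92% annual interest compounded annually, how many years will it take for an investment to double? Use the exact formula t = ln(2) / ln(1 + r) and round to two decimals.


Doubling condition: (1 + r)^t = 2
Take ln of both sides: t × ln(1 + r) = ln(2)
t = ln(2) / ln(1 + r)
t = 0.693147 / 0.038451
t = 18.03

t = ln(2) / ln(1 + r) = 18.03 years


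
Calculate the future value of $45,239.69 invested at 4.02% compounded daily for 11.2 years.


Compound interest formula: A = P(1 + r/n)^(nt)
A = $45,239.69 × (1 + 0.0402/365)^(365 × 11.2)
Growth factor: (1 + 0.0402/365)^4088 = 1.5686497
A = $45,239.69 × 1.5686497
A = $70,965.23

A = P(1 + r/n)^(nt) = $70,965.23


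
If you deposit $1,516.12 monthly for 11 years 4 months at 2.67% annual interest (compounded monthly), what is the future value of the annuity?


Future value of an ordinary annuity: FV = PMT × ((1 + r)^n − 1) / r
Monthly rate r = 0.0267/12 = 0.002225, n = 136
FV = $1,516.12 × ((1 + 0.0267/12)^136 − 1) / (0.0267/12)
FV = $1,516.12 × 158.614901
FV = $240,479.22

FV = PMT × ((1+r)^n - 1)/r = $240,479.22


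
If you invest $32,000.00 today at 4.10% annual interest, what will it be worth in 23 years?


Future value formula: FV = PV × (1 + r)^t
FV = $32,000.00 × (1 + 0.041)^23
FV = $32,000.00 × 2.519804
FV = $80,633.73

FV = PV × (1 + r)^t = $80,633.73


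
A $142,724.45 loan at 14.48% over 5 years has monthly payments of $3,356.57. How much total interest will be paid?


Total paid over the life of the loan = PMT × n.
Total paid = $3,356.57 × 60 = $201,394.20
Total interest = total paid − principal = $201,394.20 − $142,724.45 = $58,669.75

Total interest = (PMT × n) - PV = $58,669.75
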